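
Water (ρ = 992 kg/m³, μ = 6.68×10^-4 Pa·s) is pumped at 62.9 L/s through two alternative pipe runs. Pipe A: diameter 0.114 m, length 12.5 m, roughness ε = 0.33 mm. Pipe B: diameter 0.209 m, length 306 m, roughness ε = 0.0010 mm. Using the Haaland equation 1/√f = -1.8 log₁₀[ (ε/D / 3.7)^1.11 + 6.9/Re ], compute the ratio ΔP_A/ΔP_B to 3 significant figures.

ΔP_A/ΔP_B ≈ 1.72

Pipe A: V = Q/A = 0.0629/0.01021 = 6.162 m/s; Re = 1.043e+06; ε/D = 0.00289; Haaland → f = 0.02608; ΔP_A = f(L/D)(ρV²/2) = 5.386e+04 Pa.
Pipe B: V = Q/A = 0.0629/0.03431 = 1.833 m/s; Re = 5.69e+05; ε/D = 4.78e-06; Haaland → f = 0.01282; ΔP_B = f(L/D)(ρV²/2) = 3.13e+04 Pa.
ΔP_A/ΔP_B = 5.386e+04/3.13e+04 = 1.72.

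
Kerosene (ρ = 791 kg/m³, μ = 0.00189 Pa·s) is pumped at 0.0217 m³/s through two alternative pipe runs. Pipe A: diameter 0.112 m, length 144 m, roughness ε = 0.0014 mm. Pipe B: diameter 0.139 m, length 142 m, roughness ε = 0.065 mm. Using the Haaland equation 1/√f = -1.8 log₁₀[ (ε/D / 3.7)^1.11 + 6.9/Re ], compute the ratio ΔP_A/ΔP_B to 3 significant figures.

Pipe A: V = Q/A = 0.0217/0.009852 = 2.203 m/s; Re = 1.032e+05; ε/D = 1.25e-05; Haaland → f = 0.01775; ΔP_A = f(L/D)(ρV²/2) = 4.38e+04 Pa.
Pipe B: V = Q/A = 0.0217/0.01517 = 1.43 m/s; Re = 8.319e+04; ε/D = 0.000468; Haaland → f = 0.02044; ΔP_B = f(L/D)(ρV²/2) = 1.689e+04 Pa.
ΔP_A/ΔP_B = 4.38e+04/1.689e+04 = 2.59.

ΔP_A/ΔP_B ≈ 2.59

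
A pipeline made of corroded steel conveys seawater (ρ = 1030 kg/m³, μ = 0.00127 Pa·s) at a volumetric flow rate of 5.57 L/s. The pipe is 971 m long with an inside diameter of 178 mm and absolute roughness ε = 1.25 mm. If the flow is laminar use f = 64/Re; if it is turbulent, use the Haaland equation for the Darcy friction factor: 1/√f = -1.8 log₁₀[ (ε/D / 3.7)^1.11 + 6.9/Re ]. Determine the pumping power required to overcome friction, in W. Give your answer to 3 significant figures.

Q = 5.57 L/s = 5.57/1000 = 0.00557 m³/s.
Cross-sectional area A = πD²/4 = π(0.178)²/4 = 0.02488 m²; mean velocity V = Q/A = 0.00557/0.02488 = 0.2238 m/s.
Reynolds number Re = ρVD/μ = 1030 · 0.2238 · 0.178 / 0.00127 = 3.231e+04.
Re > 4000 → turbulent. Relative roughness ε/D = 0.00125/0.178 = 0.00702. Haaland: 1/√f = -1.8 log₁₀[(0.00702/3.7)^1.11 + 6.9/3.231e+04] = -1.8 log₁₀[0.000953 + 0.000214] = 5.28, so f = 0.03587.
Darcy-Weisbach: ΔP = f(L/D)(ρV²/2) = 0.03587·(971/0.178)·(1030·0.2238²/2) = 0.03587·5455·25.8 = 5049 Pa.
Pumping power P = QΔP = 0.00557·5049 = 28.12 W = 28.1 W.

P ≈ 28.1 W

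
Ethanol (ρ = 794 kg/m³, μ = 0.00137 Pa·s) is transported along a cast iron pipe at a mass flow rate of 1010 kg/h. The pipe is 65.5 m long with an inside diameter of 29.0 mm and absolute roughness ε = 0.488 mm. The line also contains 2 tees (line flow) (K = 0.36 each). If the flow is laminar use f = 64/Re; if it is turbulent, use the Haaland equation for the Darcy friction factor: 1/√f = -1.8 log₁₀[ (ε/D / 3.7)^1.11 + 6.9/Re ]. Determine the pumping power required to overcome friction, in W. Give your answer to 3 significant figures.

ṁ = 1010 kg/h = 1010/3600 = 0.2806 kg/s.
A = πD²/4 = π(0.029)²/4 = 0.0006605 m²; mean velocity V = ṁ/(ρA) = 0.2806/(794 · 0.0006605) = 0.5349 m/s.
Reynolds number Re = ρVD/μ = 794 · 0.5349 · 0.029 / 0.00137 = 8991.
Re > 4000 → turbulent. Relative roughness ε/D = 0.000488/0.029 = 0.0168. Haaland: 1/√f = -1.8 log₁₀[(0.0168/3.7)^1.11 + 6.9/8991] = -1.8 log₁₀[0.00251 + 0.000767] = 4.471, so f = 0.05002.
Total minor-loss coefficient ΣK = 2·0.36 = 0.72.
ΔP = [f·L/D + ΣK]·(ρV²/2) = [0.05002·65.5/0.029 + 0.72]·(794·0.5349²/2) = [113 + 0.72]·113.6 = 1.292e+04 Pa.
Q = ṁ/ρ = 0.2806/794 = 0.0003533 m³/s.
Pumping power P = QΔP = 0.0003533·1.292e+04 = 4.564 W = 4.56 W.

P ≈ 4.56 W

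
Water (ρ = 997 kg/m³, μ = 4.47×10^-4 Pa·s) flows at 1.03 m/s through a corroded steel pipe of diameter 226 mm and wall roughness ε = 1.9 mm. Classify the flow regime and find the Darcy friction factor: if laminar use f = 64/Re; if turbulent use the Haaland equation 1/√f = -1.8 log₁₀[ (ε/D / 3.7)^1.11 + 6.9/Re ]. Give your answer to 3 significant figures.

f ≈ 0.0360

Re = ρVD/μ = 997·1.03·0.226/0.000447 = 5.192e+05.
Re > 4000 → turbulent. ε/D = 0.0019/0.226 = 0.00841; Haaland: 1/√f = -1.8 log₁₀[0.00116 + 1.33e-05] = 5.273, so f = 0.03597.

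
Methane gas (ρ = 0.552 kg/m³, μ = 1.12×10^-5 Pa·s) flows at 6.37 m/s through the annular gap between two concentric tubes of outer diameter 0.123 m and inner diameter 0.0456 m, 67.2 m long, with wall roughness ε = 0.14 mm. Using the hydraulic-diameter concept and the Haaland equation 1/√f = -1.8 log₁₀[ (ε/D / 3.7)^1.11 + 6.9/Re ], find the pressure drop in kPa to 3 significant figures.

Hydraulic diameter D_h = 4A/P = D_o - D_i = 0.123 - 0.0456 = 0.0774 m.
Re = ρVD_h/μ = 0.552·6.37·0.0774/1.12e-05 = 2.43e+04.
ε/D_h = 0.00014/0.0774 = 0.00181; Haaland gives 1/√f = -1.8 log₁₀[0.000211+0.000284] = 5.949, so f = 0.02825.
ΔP = f(L/D_h)(ρV²/2) = 0.02825·67.2/0.0774·11.2 = 274.7 Pa.
ΔP = 0.275 kPa.

ΔP ≈ 0.275 kPa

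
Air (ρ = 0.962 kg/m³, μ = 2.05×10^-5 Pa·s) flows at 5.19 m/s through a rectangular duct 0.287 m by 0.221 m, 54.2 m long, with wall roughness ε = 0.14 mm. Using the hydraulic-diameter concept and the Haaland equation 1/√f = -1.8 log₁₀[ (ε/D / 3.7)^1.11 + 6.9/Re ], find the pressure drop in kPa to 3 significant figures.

ΔP ≈ 0.0612 kPa

Hydraulic diameter D_h = 4A/P = 4·(0.287·0.221)/(2·(0.287+0.221)) = 0.2537/1.016 = 0.2497 m.
Re = ρVD_h/μ = 0.962·5.19·0.2497/2.05e-05 = 6.082e+04.
ε/D_h = 0.00014/0.2497 = 0.000561; Haaland gives 1/√f = -1.8 log₁₀[5.76e-05+0.000113] = 6.78, so f = 0.02175.
ΔP = f(L/D_h)(ρV²/2) = 0.02175·54.2/0.2497·12.96 = 61.17 Pa.
ΔP = 0.0612 kPa.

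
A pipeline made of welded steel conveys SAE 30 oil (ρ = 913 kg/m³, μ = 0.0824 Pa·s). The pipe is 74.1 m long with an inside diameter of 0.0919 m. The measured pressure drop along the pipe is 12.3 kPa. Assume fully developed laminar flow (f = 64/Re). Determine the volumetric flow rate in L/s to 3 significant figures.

Q ≈ 3.53 L/s

For laminar flow, f = 64/Re with Re = ρVD/μ, so Darcy-Weisbach reduces to ΔP = 32μLV/D². Solving for V: V = ΔP·D²/(32μL) = 1.23e+04·(0.0919)²/(32·0.0824·74.1) = 0.5317 m/s.
Check: Re = ρVD/μ = 913·0.5317·0.0919/0.0824 = 541.4 < 2300, so the laminar assumption holds.
Q = V·A = 0.5317·(π/4·0.0919²) = 0.003527 m³/s = 3.53 L/s.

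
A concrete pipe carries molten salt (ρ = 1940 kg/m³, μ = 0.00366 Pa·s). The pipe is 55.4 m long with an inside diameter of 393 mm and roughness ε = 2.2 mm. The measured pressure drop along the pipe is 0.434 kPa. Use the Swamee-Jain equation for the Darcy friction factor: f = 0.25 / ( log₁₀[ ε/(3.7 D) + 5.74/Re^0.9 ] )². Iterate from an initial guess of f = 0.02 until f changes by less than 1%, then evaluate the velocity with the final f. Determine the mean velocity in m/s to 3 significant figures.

V ≈ 0.310 m/s

Rearranging Darcy-Weisbach: V = √(2·ΔP·D/(f·L·ρ)). With ε/D = 0.0022/0.393 = 0.0056, iterate starting from f = 0.02:
  f = 0.02 → V = √(2·434·0.393/(0.02·55.4·1940)) = 0.3984 m/s; Re = ρVD/μ = 8.298e+04; f → 0.03276
  f = 0.03276 → V = 0.3113 m/s; Re = 6.484e+04; f → 0.03307
Converged (Δf/f < 1%). With the final f = 0.03307: V = √(2·434·0.393/(0.03307·55.4·1940)) = 0.3098 m/s.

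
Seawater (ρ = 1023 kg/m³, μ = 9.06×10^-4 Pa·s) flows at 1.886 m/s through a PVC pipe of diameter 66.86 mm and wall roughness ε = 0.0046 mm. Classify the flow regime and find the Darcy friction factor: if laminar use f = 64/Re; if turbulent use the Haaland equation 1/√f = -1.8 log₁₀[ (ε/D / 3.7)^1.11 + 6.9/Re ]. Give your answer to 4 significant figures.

f ≈ 0.01695

Re = ρVD/μ = 1023·1.886·0.06686/0.000906 = 1.424e+05.
Re > 4000 → turbulent. ε/D = 4.6e-06/0.06686 = 6.88e-05; Haaland: 1/√f = -1.8 log₁₀[5.61e-06 + 4.85e-05] = 7.681, so f = 0.01695.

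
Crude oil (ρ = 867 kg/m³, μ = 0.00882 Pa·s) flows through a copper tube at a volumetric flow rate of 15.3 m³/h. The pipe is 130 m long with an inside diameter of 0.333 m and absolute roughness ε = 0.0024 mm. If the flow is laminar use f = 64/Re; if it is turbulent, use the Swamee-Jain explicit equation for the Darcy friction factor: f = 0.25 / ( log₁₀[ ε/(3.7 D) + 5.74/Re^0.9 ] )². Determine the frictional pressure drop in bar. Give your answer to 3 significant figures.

Q = 15.3 m³/h = 15.3/3600 = 0.00425 m³/s.
Cross-sectional area A = πD²/4 = π(0.333)²/4 = 0.08709 m²; mean velocity V = Q/A = 0.00425/0.08709 = 0.0488 m/s.
Reynolds number Re = ρVD/μ = 867 · 0.0488 · 0.333 / 0.00882 = 1597.
Re < 2300 → laminar flow, so f = 64/Re = 64/1597 = 0.04007 (the turbulent correlation is not needed).
Darcy-Weisbach: ΔP = f(L/D)(ρV²/2) = 0.04007·(130/0.333)·(867·0.0488²/2) = 0.04007·390.4·1.032 = 16.15 Pa.
ΔP = 16.15 Pa = 1.61×10^-4 bar.

ΔP ≈ 1.61×10^-4 bar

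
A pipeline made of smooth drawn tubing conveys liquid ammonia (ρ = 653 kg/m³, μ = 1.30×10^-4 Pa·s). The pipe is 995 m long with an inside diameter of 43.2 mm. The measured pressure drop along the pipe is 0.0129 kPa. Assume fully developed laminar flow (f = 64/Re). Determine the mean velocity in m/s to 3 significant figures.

V ≈ 0.00582 m/s

For laminar flow, f = 64/Re with Re = ρVD/μ, so Darcy-Weisbach reduces to ΔP = 32μLV/D². Solving for V: V = ΔP·D²/(32μL) = 12.9·(0.0432)²/(32·0.00013·995) = 0.005816 m/s.
Check: Re = ρVD/μ = 653·0.005816·0.0432/0.00013 = 1262 < 2300, so the laminar assumption holds.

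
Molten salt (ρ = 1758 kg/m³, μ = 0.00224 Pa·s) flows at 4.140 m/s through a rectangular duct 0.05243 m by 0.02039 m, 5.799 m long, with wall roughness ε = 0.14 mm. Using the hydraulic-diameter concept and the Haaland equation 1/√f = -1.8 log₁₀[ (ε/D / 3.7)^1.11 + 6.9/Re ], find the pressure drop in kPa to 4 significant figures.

ΔP ≈ 91.98 kPa

Hydraulic diameter D_h = 4A/P = 4·(0.05243·0.02039)/(2·(0.05243+0.02039)) = 0.004276/0.1456 = 0.02936 m.
Re = ρVD_h/μ = 1758·4.14·0.02936/0.00224 = 9.54e+04.
ε/D_h = 0.00014/0.02936 = 0.00477; Haaland gives 1/√f = -1.8 log₁₀[0.00062+7.23e-05] = 5.688, so f = 0.03091.
ΔP = f(L/D_h)(ρV²/2) = 0.03091·5.799/0.02936·1.507e+04 = 9.198e+04 Pa.
ΔP = 91.98 kPa.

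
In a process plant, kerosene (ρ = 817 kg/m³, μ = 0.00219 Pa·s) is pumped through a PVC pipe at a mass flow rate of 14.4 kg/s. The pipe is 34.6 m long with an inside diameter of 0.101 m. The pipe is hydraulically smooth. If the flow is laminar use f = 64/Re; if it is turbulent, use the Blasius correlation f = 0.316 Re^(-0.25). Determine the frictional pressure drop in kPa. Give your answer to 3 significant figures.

A = πD²/4 = π(0.101)²/4 = 0.008012 m²; mean velocity V = ṁ/(ρA) = 14.4/(817 · 0.008012) = 2.2 m/s.
Reynolds number Re = ρVD/μ = 817 · 2.2 · 0.101 / 0.00219 = 8.289e+04.
Re > 4000 → turbulent. Smooth-pipe (Blasius): f = 0.316 Re^(-0.25) = 0.316/(8.289e+04)^0.25 = 0.01862.
Darcy-Weisbach: ΔP = f(L/D)(ρV²/2) = 0.01862·(34.6/0.101)·(817·2.2²/2) = 0.01862·342.6·1977 = 1.261e+04 Pa.
ΔP = 1.261e+04 Pa = 12.6 kPa.

ΔP ≈ 12.6 kPa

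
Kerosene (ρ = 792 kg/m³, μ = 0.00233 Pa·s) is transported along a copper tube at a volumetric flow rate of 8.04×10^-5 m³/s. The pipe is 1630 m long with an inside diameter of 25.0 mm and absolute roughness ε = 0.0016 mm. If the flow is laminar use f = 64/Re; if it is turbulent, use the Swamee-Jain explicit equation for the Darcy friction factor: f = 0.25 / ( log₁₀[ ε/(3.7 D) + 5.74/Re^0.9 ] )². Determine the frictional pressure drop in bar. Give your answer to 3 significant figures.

Cross-sectional area A = πD²/4 = π(0.025)²/4 = 0.0004909 m²; mean velocity V = Q/A = 8.04e-05/0.0004909 = 0.1638 m/s.
Reynolds number Re = ρVD/μ = 792 · 0.1638 · 0.025 / 0.00233 = 1392.
Re < 2300 → laminar flow, so f = 64/Re = 64/1392 = 0.04598 (the turbulent correlation is not needed).
Darcy-Weisbach: ΔP = f(L/D)(ρV²/2) = 0.04598·(1630/0.025)·(792·0.1638²/2) = 0.04598·6.52e+04·10.62 = 3.185e+04 Pa.
ΔP = 3.185e+04 Pa = 0.318 bar.

ΔP ≈ 0.318 bar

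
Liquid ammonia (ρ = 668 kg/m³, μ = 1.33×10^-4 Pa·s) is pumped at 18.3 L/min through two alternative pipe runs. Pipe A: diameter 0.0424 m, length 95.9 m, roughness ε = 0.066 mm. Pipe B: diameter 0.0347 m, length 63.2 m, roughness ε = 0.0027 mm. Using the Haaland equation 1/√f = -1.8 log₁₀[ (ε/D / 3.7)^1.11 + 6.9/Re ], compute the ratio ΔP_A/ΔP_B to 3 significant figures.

Pipe A: V = Q/A = 0.000305/0.001412 = 0.216 m/s; Re = 4.6e+04; ε/D = 0.00156; Haaland → f = 0.02544; ΔP_A = f(L/D)(ρV²/2) = 896.8 Pa.
Pipe B: V = Q/A = 0.000305/0.0009457 = 0.3225 m/s; Re = 5.621e+04; ε/D = 7.78e-05; Haaland → f = 0.02041; ΔP_B = f(L/D)(ρV²/2) = 1291 Pa.
ΔP_A/ΔP_B = 896.8/1291 = 0.694.

ΔP_A/ΔP_B ≈ 0.694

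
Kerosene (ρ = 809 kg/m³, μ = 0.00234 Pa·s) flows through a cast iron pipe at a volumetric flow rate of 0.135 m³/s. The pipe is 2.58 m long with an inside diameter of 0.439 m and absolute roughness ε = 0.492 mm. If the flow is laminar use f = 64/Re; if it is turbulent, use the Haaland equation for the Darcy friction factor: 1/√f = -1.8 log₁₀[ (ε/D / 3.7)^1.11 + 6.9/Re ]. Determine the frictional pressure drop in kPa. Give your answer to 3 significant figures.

ΔP ≈ 0.0414 kPa

Cross-sectional area A = πD²/4 = π(0.439)²/4 = 0.1514 m²; mean velocity V = Q/A = 0.135/0.1514 = 0.8919 m/s.
Reynolds number Re = ρVD/μ = 809 · 0.8919 · 0.439 / 0.00234 = 1.354e+05.
Re > 4000 → turbulent. Relative roughness ε/D = 0.000492/0.439 = 0.00112. Haaland: 1/√f = -1.8 log₁₀[(0.00112/3.7)^1.11 + 6.9/1.354e+05] = -1.8 log₁₀[0.000124 + 5.1e-05] = 6.762, so f = 0.02187.
Darcy-Weisbach: ΔP = f(L/D)(ρV²/2) = 0.02187·(2.58/0.439)·(809·0.8919²/2) = 0.02187·5.877·321.8 = 41.36 Pa.
ΔP = 41.36 Pa = 0.0414 kPa.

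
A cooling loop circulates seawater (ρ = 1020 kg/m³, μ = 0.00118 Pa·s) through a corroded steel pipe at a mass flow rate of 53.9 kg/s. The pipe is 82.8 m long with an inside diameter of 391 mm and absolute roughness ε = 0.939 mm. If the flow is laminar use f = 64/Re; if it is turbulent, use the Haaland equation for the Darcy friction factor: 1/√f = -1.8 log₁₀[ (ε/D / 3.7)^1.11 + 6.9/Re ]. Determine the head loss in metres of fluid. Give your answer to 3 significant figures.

h_f ≈ 0.0535 m

A = πD²/4 = π(0.391)²/4 = 0.1201 m²; mean velocity V = ṁ/(ρA) = 53.9/(1020 · 0.1201) = 0.4401 m/s.
Reynolds number Re = ρVD/μ = 1020 · 0.4401 · 0.391 / 0.00118 = 1.487e+05.
Re > 4000 → turbulent. Relative roughness ε/D = 0.000939/0.391 = 0.0024. Haaland: 1/√f = -1.8 log₁₀[(0.0024/3.7)^1.11 + 6.9/1.487e+05] = -1.8 log₁₀[0.000289 + 4.64e-05] = 6.253, so f = 0.02558.
Darcy-Weisbach: ΔP = f(L/D)(ρV²/2) = 0.02558·(82.8/0.391)·(1020·0.4401²/2) = 0.02558·211.8·98.78 = 535 Pa.
Head loss h_f = ΔP/(ρg) = 535/(1020·9.81) = 0.0535 m.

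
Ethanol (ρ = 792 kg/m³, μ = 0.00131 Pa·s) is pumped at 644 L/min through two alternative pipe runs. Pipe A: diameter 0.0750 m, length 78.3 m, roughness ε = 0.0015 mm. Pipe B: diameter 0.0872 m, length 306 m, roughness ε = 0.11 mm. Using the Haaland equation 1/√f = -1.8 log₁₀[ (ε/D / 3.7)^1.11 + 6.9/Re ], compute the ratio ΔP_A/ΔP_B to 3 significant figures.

ΔP_A/ΔP_B ≈ 0.416

Pipe A: V = Q/A = 0.01073/0.004418 = 2.43 m/s; Re = 1.102e+05; ε/D = 2e-05; Haaland → f = 0.01755; ΔP_A = f(L/D)(ρV²/2) = 4.283e+04 Pa.
Pipe B: V = Q/A = 0.01073/0.005972 = 1.797 m/s; Re = 9.475e+04; ε/D = 0.00126; Haaland → f = 0.02293; ΔP_B = f(L/D)(ρV²/2) = 1.029e+05 Pa.
ΔP_A/ΔP_B = 4.283e+04/1.029e+05 = 0.416.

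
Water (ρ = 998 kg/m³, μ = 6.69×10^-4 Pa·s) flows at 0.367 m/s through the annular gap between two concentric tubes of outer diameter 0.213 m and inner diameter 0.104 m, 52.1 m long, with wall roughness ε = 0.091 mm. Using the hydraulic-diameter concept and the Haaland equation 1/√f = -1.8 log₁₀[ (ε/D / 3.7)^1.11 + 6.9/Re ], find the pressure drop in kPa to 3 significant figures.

Hydraulic diameter D_h = 4A/P = D_o - D_i = 0.213 - 0.104 = 0.109 m.
Re = ρVD_h/μ = 998·0.367·0.109/0.000669 = 5.968e+04.
ε/D_h = 9.1e-05/0.109 = 0.000835; Haaland gives 1/√f = -1.8 log₁₀[8.96e-05+0.000116] = 6.638, so f = 0.02269.
ΔP = f(L/D_h)(ρV²/2) = 0.02269·52.1/0.109·67.21 = 729.1 Pa.
ΔP = 0.729 kPa.

ΔP ≈ 0.729 kPa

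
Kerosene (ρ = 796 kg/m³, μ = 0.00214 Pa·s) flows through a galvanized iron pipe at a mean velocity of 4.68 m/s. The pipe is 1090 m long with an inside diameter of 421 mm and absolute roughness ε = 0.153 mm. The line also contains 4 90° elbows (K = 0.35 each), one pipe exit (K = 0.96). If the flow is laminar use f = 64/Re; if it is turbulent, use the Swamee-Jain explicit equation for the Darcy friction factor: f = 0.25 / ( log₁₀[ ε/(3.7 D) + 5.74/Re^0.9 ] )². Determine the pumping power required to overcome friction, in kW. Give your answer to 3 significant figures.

Reynolds number Re = ρVD/μ = 796 · 4.68 · 0.421 / 0.00214 = 7.329e+05.
Re > 4000 → turbulent. Relative roughness ε/D = 0.000153/0.421 = 0.000363. Swamee-Jain: f = 0.25/(log₁₀[0.000363/3.7 + 5.74/7.329e+05^0.9])² = 0.25/(log₁₀[9.82e-05 + 3.02e-05])² = 0.25/(-3.891)² = 0.01651.
Total minor-loss coefficient ΣK = 4·0.35 + 1·0.96 = 2.36.
ΔP = [f·L/D + ΣK]·(ρV²/2) = [0.01651·1090/0.421 + 2.36]·(796·4.68²/2) = [42.75 + 2.36]·8717 = 3.932e+05 Pa.
Q = V·A = 4.68·0.1392 = 0.6515 m³/s.
Pumping power P = QΔP = 0.6515·3.932e+05 = 256200 W = 256 kW.

P ≈ 256 kW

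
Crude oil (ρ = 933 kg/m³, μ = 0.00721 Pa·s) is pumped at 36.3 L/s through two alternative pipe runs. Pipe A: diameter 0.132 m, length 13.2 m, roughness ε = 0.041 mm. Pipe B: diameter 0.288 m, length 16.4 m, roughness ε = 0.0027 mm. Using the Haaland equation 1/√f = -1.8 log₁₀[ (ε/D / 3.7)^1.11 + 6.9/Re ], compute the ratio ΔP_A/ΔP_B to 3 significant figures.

Pipe A: V = Q/A = 0.0363/0.01368 = 2.653 m/s; Re = 4.531e+04; ε/D = 0.000311; Haaland → f = 0.02207; ΔP_A = f(L/D)(ρV²/2) = 7245 Pa.
Pipe B: V = Q/A = 0.0363/0.06514 = 0.5572 m/s; Re = 2.077e+04; ε/D = 9.38e-06; Haaland → f = 0.02552; ΔP_B = f(L/D)(ρV²/2) = 210.5 Pa.
ΔP_A/ΔP_B = 7245/210.5 = 34.4.

ΔP_A/ΔP_B ≈ 34.4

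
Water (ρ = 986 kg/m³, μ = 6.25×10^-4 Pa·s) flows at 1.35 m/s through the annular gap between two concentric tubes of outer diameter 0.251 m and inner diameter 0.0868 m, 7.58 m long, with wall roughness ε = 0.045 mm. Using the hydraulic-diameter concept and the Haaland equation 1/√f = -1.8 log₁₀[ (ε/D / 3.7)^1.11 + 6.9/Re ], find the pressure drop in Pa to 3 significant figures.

ΔP ≈ 680 Pa

Hydraulic diameter D_h = 4A/P = D_o - D_i = 0.251 - 0.0868 = 0.1642 m.
Re = ρVD_h/μ = 986·1.35·0.1642/0.000625 = 3.497e+05.
ε/D_h = 4.5e-05/0.1642 = 0.000274; Haaland gives 1/√f = -1.8 log₁₀[2.6e-05+1.97e-05] = 7.811, so f = 0.01639.
ΔP = f(L/D_h)(ρV²/2) = 0.01639·7.58/0.1642·898.5 = 679.8 Pa.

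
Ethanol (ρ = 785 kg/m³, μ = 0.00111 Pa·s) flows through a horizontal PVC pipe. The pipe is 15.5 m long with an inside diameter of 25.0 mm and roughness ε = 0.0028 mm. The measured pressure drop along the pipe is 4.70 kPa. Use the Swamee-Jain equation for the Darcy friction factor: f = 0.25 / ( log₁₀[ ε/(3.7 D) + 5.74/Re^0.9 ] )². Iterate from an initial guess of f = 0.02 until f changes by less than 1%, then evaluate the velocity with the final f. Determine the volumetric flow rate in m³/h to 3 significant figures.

Q ≈ 1.46 m³/h

Rearranging Darcy-Weisbach: V = √(2·ΔP·D/(f·L·ρ)). With ε/D = 2.8e-06/0.025 = 0.000112, iterate starting from f = 0.02:
  f = 0.02 → V = √(2·4700·0.025/(0.02·15.5·785)) = 0.9827 m/s; Re = ρVD/μ = 1.737e+04; f → 0.02701
  f = 0.02701 → V = 0.8456 m/s; Re = 1.495e+04; f → 0.02805
  f = 0.02805 → V = 0.8298 m/s; Re = 1.467e+04; f → 0.02819
Converged (Δf/f < 1%). With the final f = 0.02819: V = √(2·4700·0.025/(0.02819·15.5·785)) = 0.8278 m/s.
Q = V·A = 0.8278·(π/4·0.025²) = 0.0004063 m³/s = 1.46 m³/h.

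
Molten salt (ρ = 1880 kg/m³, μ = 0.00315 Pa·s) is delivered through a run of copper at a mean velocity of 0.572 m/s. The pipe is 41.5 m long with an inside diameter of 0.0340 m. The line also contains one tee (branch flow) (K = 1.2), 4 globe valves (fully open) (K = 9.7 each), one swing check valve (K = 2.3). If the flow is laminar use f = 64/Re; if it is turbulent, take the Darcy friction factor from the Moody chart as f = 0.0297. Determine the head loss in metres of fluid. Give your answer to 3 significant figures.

Reynolds number Re = ρVD/μ = 1880 · 0.572 · 0.034 / 0.00315 = 1.161e+04.
Re > 4000 → turbulent; use the Moody-chart value f = 0.0297.
Total minor-loss coefficient ΣK = 1·1.2 + 4·9.7 + 1·2.3 = 42.3.
ΔP = [f·L/D + ΣK]·(ρV²/2) = [0.0297·41.5/0.034 + 42.3]·(1880·0.572²/2) = [36.25 + 42.3]·307.6 = 2.416e+04 Pa.
Head loss h_f = ΔP/(ρg) = 2.416e+04/(1880·9.81) = 1.31 m.

h_f ≈ 1.31 m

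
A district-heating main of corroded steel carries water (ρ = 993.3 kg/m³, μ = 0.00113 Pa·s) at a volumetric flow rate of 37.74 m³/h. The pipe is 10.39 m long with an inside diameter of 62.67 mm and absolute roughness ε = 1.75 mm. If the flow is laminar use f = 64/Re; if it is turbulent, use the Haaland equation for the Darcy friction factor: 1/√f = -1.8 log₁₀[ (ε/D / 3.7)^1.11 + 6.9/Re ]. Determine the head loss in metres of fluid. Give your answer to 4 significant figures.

Q = 37.74 m³/h = 37.74/3600 = 0.01048 m³/s.
Cross-sectional area A = πD²/4 = π(0.06267)²/4 = 0.003085 m²; mean velocity V = Q/A = 0.01048/0.003085 = 3.399 m/s.
Reynolds number Re = ρVD/μ = 993.3 · 3.399 · 0.06267 / 0.00113 = 1.872e+05.
Re > 4000 → turbulent. Relative roughness ε/D = 0.00175/0.06267 = 0.0279. Haaland: 1/√f = -1.8 log₁₀[(0.0279/3.7)^1.11 + 6.9/1.872e+05] = -1.8 log₁₀[0.00441 + 3.69e-05] = 4.234, so f = 0.05579.
Darcy-Weisbach: ΔP = f(L/D)(ρV²/2) = 0.05579·(10.39/0.06267)·(993.3·3.399²/2) = 0.05579·165.8·5736 = 5.306e+04 Pa.
Head loss h_f = ΔP/(ρg) = 5.306e+04/(993.3·9.81) = 5.445 m.

h_f ≈ 5.445 m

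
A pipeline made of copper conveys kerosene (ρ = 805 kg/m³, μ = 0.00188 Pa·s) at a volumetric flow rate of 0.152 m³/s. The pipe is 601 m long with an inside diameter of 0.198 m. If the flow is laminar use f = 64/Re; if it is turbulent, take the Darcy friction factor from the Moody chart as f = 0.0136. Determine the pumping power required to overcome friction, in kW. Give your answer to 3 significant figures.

P ≈ 61.5 kW

Cross-sectional area A = πD²/4 = π(0.198)²/4 = 0.03079 m²; mean velocity V = Q/A = 0.152/0.03079 = 4.937 m/s.
Reynolds number Re = ρVD/μ = 805 · 4.937 · 0.198 / 0.00188 = 4.185e+05.
Re > 4000 → turbulent; use the Moody-chart value f = 0.0136.
Darcy-Weisbach: ΔP = f(L/D)(ρV²/2) = 0.0136·(601/0.198)·(805·4.937²/2) = 0.0136·3035·9809 = 4.049e+05 Pa.
Pumping power P = QΔP = 0.152·4.049e+05 = 61550 W = 61.5 kW.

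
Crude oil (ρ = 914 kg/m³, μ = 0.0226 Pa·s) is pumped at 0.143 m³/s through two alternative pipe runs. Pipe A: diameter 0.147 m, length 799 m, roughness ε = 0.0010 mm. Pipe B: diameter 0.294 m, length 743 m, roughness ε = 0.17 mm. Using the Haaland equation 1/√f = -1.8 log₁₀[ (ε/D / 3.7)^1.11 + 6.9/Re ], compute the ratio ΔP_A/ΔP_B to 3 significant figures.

ΔP_A/ΔP_B ≈ 27.9

Pipe A: V = Q/A = 0.143/0.01697 = 8.426 m/s; Re = 5.009e+04; ε/D = 6.8e-06; Haaland → f = 0.02072; ΔP_A = f(L/D)(ρV²/2) = 3.654e+06 Pa.
Pipe B: V = Q/A = 0.143/0.06789 = 2.106 m/s; Re = 2.505e+04; ε/D = 0.000578; Haaland → f = 0.02556; ΔP_B = f(L/D)(ρV²/2) = 1.31e+05 Pa.
ΔP_A/ΔP_B = 3.654e+06/1.31e+05 = 27.9.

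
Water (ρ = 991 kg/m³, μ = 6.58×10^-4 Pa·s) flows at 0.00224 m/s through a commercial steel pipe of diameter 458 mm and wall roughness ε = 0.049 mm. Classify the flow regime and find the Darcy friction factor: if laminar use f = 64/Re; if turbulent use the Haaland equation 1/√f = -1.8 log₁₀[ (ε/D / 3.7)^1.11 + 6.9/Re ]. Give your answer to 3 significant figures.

f ≈ 0.0414

Re = ρVD/μ = 991·0.00224·0.458/0.000658 = 1545.
Re < 2300 → laminar, so f = 64/Re = 0.04142 (roughness is irrelevant in laminar flow).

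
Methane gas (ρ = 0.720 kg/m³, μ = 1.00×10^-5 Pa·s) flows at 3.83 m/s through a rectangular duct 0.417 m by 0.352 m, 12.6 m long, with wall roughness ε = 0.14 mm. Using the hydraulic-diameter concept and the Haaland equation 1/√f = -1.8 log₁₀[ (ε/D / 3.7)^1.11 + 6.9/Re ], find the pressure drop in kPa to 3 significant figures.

ΔP ≈ 0.00337 kPa

Hydraulic diameter D_h = 4A/P = 4·(0.417·0.352)/(2·(0.417+0.352)) = 0.5871/1.538 = 0.3818 m.
Re = ρVD_h/μ = 0.72·3.83·0.3818/1e-05 = 1.053e+05.
ε/D_h = 0.00014/0.3818 = 0.000367; Haaland gives 1/√f = -1.8 log₁₀[3.6e-05+6.55e-05] = 7.188, so f = 0.01935.
ΔP = f(L/D_h)(ρV²/2) = 0.01935·12.6/0.3818·5.281 = 3.373 Pa.
ΔP = 0.00337 kPa.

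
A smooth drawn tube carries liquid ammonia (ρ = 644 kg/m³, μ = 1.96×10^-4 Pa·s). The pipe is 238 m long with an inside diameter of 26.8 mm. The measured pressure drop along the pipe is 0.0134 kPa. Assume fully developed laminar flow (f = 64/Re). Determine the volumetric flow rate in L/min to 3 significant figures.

Q ≈ 0.218 L/min

For laminar flow, f = 64/Re with Re = ρVD/μ, so Darcy-Weisbach reduces to ΔP = 32μLV/D². Solving for V: V = ΔP·D²/(32μL) = 13.4·(0.0268)²/(32·0.000196·238) = 0.006448 m/s.
Check: Re = ρVD/μ = 644·0.006448·0.0268/0.000196 = 567.7 < 2300, so the laminar assumption holds.
Q = V·A = 0.006448·(π/4·0.0268²) = 3.637e-06 m³/s = 0.218 L/min.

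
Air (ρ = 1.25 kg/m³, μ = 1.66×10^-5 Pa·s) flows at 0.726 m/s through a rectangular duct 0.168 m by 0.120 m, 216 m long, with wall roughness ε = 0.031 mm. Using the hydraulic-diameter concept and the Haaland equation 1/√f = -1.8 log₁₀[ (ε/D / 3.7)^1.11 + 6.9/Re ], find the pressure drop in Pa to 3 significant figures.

Hydraulic diameter D_h = 4A/P = 4·(0.168·0.12)/(2·(0.168+0.12)) = 0.08064/0.576 = 0.14 m.
Re = ρVD_h/μ = 1.25·0.726·0.14/1.66e-05 = 7654.
ε/D_h = 3.1e-05/0.14 = 0.000221; Haaland gives 1/√f = -1.8 log₁₀[2.05e-05+0.000902] = 5.463, so f = 0.0335.
ΔP = f(L/D_h)(ρV²/2) = 0.0335·216/0.14·0.3294 = 17.03 Pa.

ΔP ≈ 17.0 Pa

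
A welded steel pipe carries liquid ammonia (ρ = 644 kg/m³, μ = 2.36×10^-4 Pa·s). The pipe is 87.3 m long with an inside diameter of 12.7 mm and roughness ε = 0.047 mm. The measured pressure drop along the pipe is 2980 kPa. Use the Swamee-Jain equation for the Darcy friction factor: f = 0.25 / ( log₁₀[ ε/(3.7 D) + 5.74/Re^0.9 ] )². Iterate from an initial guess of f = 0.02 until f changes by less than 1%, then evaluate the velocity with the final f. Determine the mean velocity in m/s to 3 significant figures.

V ≈ 6.88 m/s

Rearranging Darcy-Weisbach: V = √(2·ΔP·D/(f·L·ρ)). With ε/D = 4.7e-05/0.0127 = 0.0037, iterate starting from f = 0.02:
  f = 0.02 → V = √(2·2.98e+06·0.0127/(0.02·87.3·644)) = 8.205 m/s; Re = ρVD/μ = 2.843e+05; f → 0.02834
  f = 0.02834 → V = 6.893 m/s; Re = 2.389e+05; f → 0.02843
Converged (Δf/f < 1%). With the final f = 0.02843: V = √(2·2.98e+06·0.0127/(0.02843·87.3·644)) = 6.881 m/s.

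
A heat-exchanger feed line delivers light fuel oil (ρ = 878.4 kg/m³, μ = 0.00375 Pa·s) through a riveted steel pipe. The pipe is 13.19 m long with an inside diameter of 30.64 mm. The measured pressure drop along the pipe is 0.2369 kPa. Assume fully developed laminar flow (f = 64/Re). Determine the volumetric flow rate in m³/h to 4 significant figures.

Q ≈ 0.3730 m³/h

For laminar flow, f = 64/Re with Re = ρVD/μ, so Darcy-Weisbach reduces to ΔP = 32μLV/D². Solving for V: V = ΔP·D²/(32μL) = 236.9·(0.03064)²/(32·0.00375·13.19) = 0.1405 m/s.
Check: Re = ρVD/μ = 878.4·0.1405·0.03064/0.00375 = 1008 < 2300, so the laminar assumption holds.
Q = V·A = 0.1405·(π/4·0.03064²) = 0.0001036 m³/s = 0.3730 m³/h.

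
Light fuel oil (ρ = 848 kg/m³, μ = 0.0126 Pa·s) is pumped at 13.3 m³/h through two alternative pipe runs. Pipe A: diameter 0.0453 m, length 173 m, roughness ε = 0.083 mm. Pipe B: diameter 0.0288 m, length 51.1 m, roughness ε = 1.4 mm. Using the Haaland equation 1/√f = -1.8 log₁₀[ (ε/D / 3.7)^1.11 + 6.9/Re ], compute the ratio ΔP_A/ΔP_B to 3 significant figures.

ΔP_A/ΔP_B ≈ 0.174

Pipe A: V = Q/A = 0.003694/0.001612 = 2.292 m/s; Re = 6989; ε/D = 0.00183; Haaland → f = 0.03619; ΔP_A = f(L/D)(ρV²/2) = 3.079e+05 Pa.
Pipe B: V = Q/A = 0.003694/0.0006514 = 5.671 m/s; Re = 1.099e+04; ε/D = 0.0486; Haaland → f = 0.073; ΔP_B = f(L/D)(ρV²/2) = 1.766e+06 Pa.
ΔP_A/ΔP_B = 3.079e+05/1.766e+06 = 0.174.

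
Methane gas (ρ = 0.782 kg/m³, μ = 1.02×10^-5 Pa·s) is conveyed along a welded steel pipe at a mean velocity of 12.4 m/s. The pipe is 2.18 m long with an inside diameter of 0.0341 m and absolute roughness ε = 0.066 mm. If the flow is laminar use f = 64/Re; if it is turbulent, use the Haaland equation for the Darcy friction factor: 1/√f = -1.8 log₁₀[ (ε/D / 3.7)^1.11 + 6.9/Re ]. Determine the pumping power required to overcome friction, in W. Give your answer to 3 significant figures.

P ≈ 1.19 W

Reynolds number Re = ρVD/μ = 0.782 · 12.4 · 0.0341 / 1.02e-05 = 3.242e+04.
Re > 4000 → turbulent. Relative roughness ε/D = 6.6e-05/0.0341 = 0.00194. Haaland: 1/√f = -1.8 log₁₀[(0.00194/3.7)^1.11 + 6.9/3.242e+04] = -1.8 log₁₀[0.000228 + 0.000213] = 6.041, so f = 0.02741.
Darcy-Weisbach: ΔP = f(L/D)(ρV²/2) = 0.02741·(2.18/0.0341)·(0.782·12.4²/2) = 0.02741·63.93·60.12 = 105.3 Pa.
Q = V·A = 12.4·0.0009133 = 0.01132 m³/s.
Pumping power P = QΔP = 0.01132·105.3 = 1.193 W = 1.19 W.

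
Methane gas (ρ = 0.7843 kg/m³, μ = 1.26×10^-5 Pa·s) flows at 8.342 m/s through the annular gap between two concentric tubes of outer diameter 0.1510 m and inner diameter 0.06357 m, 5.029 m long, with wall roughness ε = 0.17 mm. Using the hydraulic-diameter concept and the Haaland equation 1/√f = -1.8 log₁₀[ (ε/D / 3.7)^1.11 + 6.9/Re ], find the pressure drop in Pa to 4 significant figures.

ΔP ≈ 41.44 Pa

Hydraulic diameter D_h = 4A/P = D_o - D_i = 0.151 - 0.06357 = 0.08743 m.
Re = ρVD_h/μ = 0.7843·8.342·0.08743/1.26e-05 = 4.54e+04.
ε/D_h = 0.00017/0.08743 = 0.00194; Haaland gives 1/√f = -1.8 log₁₀[0.000229+0.000152] = 6.154, so f = 0.0264.
ΔP = f(L/D_h)(ρV²/2) = 0.0264·5.029/0.08743·27.29 = 41.44 Pa.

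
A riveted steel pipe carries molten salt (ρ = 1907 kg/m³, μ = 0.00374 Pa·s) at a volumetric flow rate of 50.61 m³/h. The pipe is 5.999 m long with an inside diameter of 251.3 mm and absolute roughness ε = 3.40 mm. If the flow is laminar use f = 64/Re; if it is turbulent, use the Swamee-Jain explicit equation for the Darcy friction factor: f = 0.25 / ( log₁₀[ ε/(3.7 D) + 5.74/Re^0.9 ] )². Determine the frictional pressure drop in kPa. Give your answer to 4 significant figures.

ΔP ≈ 0.08028 kPa

Q = 50.61 m³/h = 50.61/3600 = 0.01406 m³/s.
Cross-sectional area A = πD²/4 = π(0.2513)²/4 = 0.0496 m²; mean velocity V = Q/A = 0.01406/0.0496 = 0.2834 m/s.
Reynolds number Re = ρVD/μ = 1907 · 0.2834 · 0.2513 / 0.00374 = 3.632e+04.
Re > 4000 → turbulent. Relative roughness ε/D = 0.0034/0.2513 = 0.0135. Swamee-Jain: f = 0.25/(log₁₀[0.0135/3.7 + 5.74/3.632e+04^0.9])² = 0.25/(log₁₀[0.00366 + 0.000452])² = 0.25/(-2.386)² = 0.0439.
Darcy-Weisbach: ΔP = f(L/D)(ρV²/2) = 0.0439·(5.999/0.2513)·(1907·0.2834²/2) = 0.0439·23.87·76.6 = 80.28 Pa.
ΔP = 80.28 Pa = 0.08028 kPa.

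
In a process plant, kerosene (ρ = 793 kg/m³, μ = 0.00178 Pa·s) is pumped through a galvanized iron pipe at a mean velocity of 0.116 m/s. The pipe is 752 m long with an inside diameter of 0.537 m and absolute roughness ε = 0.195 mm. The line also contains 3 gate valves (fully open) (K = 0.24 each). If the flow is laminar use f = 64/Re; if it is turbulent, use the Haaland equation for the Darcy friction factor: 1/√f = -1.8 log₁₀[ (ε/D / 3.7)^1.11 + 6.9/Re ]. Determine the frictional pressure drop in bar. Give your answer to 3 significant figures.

Reynolds number Re = ρVD/μ = 793 · 0.116 · 0.537 / 0.00178 = 2.775e+04.
Re > 4000 → turbulent. Relative roughness ε/D = 0.000195/0.537 = 0.000363. Haaland: 1/√f = -1.8 log₁₀[(0.000363/3.7)^1.11 + 6.9/2.775e+04] = -1.8 log₁₀[3.56e-05 + 0.000249] = 6.383, so f = 0.02454.
Total minor-loss coefficient ΣK = 3·0.24 = 0.72.
ΔP = [f·L/D + ΣK]·(ρV²/2) = [0.02454·752/0.537 + 0.72]·(793·0.116²/2) = [34.37 + 0.72]·5.335 = 187.2 Pa.
ΔP = 187.2 Pa = 0.00187 bar.

ΔP ≈ 0.00187 bar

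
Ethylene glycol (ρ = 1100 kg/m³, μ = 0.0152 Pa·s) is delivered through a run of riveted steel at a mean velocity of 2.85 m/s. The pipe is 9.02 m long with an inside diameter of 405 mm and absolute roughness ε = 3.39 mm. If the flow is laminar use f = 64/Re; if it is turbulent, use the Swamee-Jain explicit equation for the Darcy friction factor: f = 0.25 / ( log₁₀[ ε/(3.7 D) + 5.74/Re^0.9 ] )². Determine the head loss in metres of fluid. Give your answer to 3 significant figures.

Reynolds number Re = ρVD/μ = 1100 · 2.85 · 0.405 / 0.0152 = 8.353e+04.
Re > 4000 → turbulent. Relative roughness ε/D = 0.00339/0.405 = 0.00837. Swamee-Jain: f = 0.25/(log₁₀[0.00837/3.7 + 5.74/8.353e+04^0.9])² = 0.25/(log₁₀[0.00226 + 0.000213])² = 0.25/(-2.606)² = 0.0368.
Darcy-Weisbach: ΔP = f(L/D)(ρV²/2) = 0.0368·(9.02/0.405)·(1100·2.85²/2) = 0.0368·22.27·4467 = 3662 Pa.
Head loss h_f = ΔP/(ρg) = 3662/(1100·9.81) = 0.339 m.

h_f ≈ 0.339 m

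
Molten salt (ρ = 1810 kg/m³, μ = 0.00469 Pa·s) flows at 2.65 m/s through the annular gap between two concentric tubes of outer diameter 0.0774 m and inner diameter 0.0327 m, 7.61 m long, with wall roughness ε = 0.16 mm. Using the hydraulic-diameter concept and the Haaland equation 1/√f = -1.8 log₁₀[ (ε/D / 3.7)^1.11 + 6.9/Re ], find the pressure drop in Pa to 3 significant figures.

Hydraulic diameter D_h = 4A/P = D_o - D_i = 0.0774 - 0.0327 = 0.0447 m.
Re = ρVD_h/μ = 1810·2.65·0.0447/0.00469 = 4.572e+04.
ε/D_h = 0.00016/0.0447 = 0.00358; Haaland gives 1/√f = -1.8 log₁₀[0.000451+0.000151] = 5.797, so f = 0.02976.
ΔP = f(L/D_h)(ρV²/2) = 0.02976·7.61/0.0447·6355 = 3.22e+04 Pa.

ΔP ≈ 32200 Pa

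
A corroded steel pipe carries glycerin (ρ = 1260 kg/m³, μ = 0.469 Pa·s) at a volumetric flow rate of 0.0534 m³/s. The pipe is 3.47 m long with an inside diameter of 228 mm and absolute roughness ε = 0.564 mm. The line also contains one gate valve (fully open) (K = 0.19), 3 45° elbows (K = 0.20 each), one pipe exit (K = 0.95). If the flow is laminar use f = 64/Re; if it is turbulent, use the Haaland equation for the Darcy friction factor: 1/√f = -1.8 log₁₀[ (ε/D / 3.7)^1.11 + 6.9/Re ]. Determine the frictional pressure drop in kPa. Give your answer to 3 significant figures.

Cross-sectional area A = πD²/4 = π(0.228)²/4 = 0.04083 m²; mean velocity V = Q/A = 0.0534/0.04083 = 1.308 m/s.
Reynolds number Re = ρVD/μ = 1260 · 1.308 · 0.228 / 0.469 = 801.2.
Re < 2300 → laminar flow, so f = 64/Re = 64/801.2 = 0.07989 (the turbulent correlation is not needed).
Total minor-loss coefficient ΣK = 1·0.19 + 3·0.2 + 1·0.95 = 1.74.
ΔP = [f·L/D + ΣK]·(ρV²/2) = [0.07989·3.47/0.228 + 1.74]·(1260·1.308²/2) = [1.216 + 1.74]·1078 = 3186 Pa.
ΔP = 3186 Pa = 3.19 kPa.

ΔP ≈ 3.19 kPa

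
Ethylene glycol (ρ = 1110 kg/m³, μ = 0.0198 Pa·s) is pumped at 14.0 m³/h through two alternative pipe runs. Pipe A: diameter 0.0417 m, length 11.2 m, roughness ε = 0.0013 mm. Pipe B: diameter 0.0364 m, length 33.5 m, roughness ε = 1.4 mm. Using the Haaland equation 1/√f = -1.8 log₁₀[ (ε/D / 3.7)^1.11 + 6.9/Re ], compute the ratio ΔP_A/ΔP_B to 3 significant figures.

ΔP_A/ΔP_B ≈ 0.0874

Pipe A: V = Q/A = 0.003889/0.001366 = 2.847 m/s; Re = 6657; ε/D = 3.12e-05; Haaland → f = 0.03468; ΔP_A = f(L/D)(ρV²/2) = 4.191e+04 Pa.
Pipe B: V = Q/A = 0.003889/0.001041 = 3.737 m/s; Re = 7626; ε/D = 0.0385; Haaland → f = 0.06721; ΔP_B = f(L/D)(ρV²/2) = 4.794e+05 Pa.
ΔP_A/ΔP_B = 4.191e+04/4.794e+05 = 0.0874.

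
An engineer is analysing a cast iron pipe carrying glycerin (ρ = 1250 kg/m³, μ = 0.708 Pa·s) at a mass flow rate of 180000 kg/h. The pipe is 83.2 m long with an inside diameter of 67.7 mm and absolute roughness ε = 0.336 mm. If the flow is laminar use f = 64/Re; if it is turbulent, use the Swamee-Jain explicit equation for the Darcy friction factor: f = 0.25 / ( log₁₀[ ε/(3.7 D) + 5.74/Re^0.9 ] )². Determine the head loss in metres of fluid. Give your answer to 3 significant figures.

ṁ = 180000 kg/h = 180000/3600 = 50 kg/s.
A = πD²/4 = π(0.0677)²/4 = 0.0036 m²; mean velocity V = ṁ/(ρA) = 50/(1250 · 0.0036) = 11.11 m/s.
Reynolds number Re = ρVD/μ = 1250 · 11.11 · 0.0677 / 0.708 = 1328.
Re < 2300 → laminar flow, so f = 64/Re = 64/1328 = 0.04819 (the turbulent correlation is not needed).
Darcy-Weisbach: ΔP = f(L/D)(ρV²/2) = 0.04819·(83.2/0.0677)·(1250·11.11²/2) = 0.04819·1229·7.717e+04 = 4.57e+06 Pa.
Head loss h_f = ΔP/(ρg) = 4.57e+06/(1250·9.81) = 373 m.

h_f ≈ 373 m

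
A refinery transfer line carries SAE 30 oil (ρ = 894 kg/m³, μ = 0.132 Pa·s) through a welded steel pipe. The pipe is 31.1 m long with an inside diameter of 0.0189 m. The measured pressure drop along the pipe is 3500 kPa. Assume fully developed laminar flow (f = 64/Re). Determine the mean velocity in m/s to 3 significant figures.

For laminar flow, f = 64/Re with Re = ρVD/μ, so Darcy-Weisbach reduces to ΔP = 32μLV/D². Solving for V: V = ΔP·D²/(32μL) = 3.5e+06·(0.0189)²/(32·0.132·31.1) = 9.517 m/s.
Check: Re = ρVD/μ = 894·9.517·0.0189/0.132 = 1218 < 2300, so the laminar assumption holds.

V ≈ 9.52 m/s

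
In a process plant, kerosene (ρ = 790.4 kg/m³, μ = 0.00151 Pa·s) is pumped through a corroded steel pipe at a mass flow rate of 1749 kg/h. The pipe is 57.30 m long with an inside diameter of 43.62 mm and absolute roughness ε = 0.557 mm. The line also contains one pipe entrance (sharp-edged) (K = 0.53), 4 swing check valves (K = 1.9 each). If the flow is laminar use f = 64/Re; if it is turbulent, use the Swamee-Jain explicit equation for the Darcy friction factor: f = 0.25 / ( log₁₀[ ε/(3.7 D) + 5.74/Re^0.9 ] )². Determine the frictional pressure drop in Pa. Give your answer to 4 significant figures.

ΔP ≈ 4683 Pa

ṁ = 1749 kg/h = 1749/3600 = 0.4858 kg/s.
A = πD²/4 = π(0.04362)²/4 = 0.001494 m²; mean velocity V = ṁ/(ρA) = 0.4858/(790.4 · 0.001494) = 0.4113 m/s.
Reynolds number Re = ρVD/μ = 790.4 · 0.4113 · 0.04362 / 0.00151 = 9391.
Re > 4000 → turbulent. Relative roughness ε/D = 0.000557/0.04362 = 0.0128. Swamee-Jain: f = 0.25/(log₁₀[0.0128/3.7 + 5.74/9391^0.9])² = 0.25/(log₁₀[0.00345 + 0.00153])² = 0.25/(-2.303)² = 0.04713.
Total minor-loss coefficient ΣK = 1·0.53 + 4·1.9 = 8.13.
ΔP = [f·L/D + ΣK]·(ρV²/2) = [0.04713·57.3/0.04362 + 8.13]·(790.4·0.4113²/2) = [61.92 + 8.13]·66.86 = 4683 Pa.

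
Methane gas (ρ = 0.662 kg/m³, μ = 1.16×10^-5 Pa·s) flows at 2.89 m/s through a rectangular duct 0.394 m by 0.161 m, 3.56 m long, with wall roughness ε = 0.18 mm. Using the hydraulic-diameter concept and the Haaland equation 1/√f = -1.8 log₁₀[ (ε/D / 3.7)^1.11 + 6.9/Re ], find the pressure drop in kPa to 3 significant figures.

ΔP ≈ 0.00104 kPa

Hydraulic diameter D_h = 4A/P = 4·(0.394·0.161)/(2·(0.394+0.161)) = 0.2537/1.11 = 0.2286 m.
Re = ρVD_h/μ = 0.662·2.89·0.2286/1.16e-05 = 3.77e+04.
ε/D_h = 0.00018/0.2286 = 0.000787; Haaland gives 1/√f = -1.8 log₁₀[8.4e-05+0.000183] = 6.432, so f = 0.02417.
ΔP = f(L/D_h)(ρV²/2) = 0.02417·3.56/0.2286·2.765 = 1.041 Pa.
ΔP = 0.00104 kPa.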